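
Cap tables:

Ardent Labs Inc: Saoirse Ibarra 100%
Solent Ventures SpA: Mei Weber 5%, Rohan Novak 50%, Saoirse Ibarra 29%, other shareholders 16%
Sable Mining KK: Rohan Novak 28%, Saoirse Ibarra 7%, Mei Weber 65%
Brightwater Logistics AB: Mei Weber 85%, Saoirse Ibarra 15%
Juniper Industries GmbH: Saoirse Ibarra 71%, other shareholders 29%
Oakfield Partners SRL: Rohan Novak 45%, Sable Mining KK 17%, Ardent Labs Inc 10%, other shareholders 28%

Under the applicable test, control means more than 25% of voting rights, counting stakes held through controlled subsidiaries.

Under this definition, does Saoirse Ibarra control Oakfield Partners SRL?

Saoirse holds 100% of Ardent, so Saoirse controls Ardent.
Saoirse holds 29% of Solent, so Saoirse controls Solent.
Saoirse holds 71% of Juniper, so Saoirse controls Juniper.
In Oakfield, Saoirse's side holds only 10%, not > 25%.
So Saoirse does not control Oakfield.

No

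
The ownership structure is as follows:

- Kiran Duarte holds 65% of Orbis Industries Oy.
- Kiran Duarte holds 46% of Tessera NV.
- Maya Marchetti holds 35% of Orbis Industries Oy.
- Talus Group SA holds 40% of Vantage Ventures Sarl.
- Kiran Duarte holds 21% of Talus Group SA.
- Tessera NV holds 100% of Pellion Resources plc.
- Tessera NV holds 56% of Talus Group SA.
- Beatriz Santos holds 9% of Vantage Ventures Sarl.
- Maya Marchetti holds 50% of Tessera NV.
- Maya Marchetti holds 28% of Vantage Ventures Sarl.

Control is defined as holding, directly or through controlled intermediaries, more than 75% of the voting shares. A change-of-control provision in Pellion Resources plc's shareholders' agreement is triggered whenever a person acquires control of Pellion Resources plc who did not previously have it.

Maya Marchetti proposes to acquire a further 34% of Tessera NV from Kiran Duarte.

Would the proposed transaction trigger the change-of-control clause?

Yes

The purchase adds only to Maya's holdings (Kiran's stake shrinks), so Maya is the only person who could newly come to control Pellion.
Maya's largest direct stake is 50% in Tessera, which does not meet the threshold, so Maya controls no company.
Neither Maya nor any entity Maya controls holds any voting interest in Pellion.
So before the transaction, Maya does not control Pellion.
After the purchase, Maya's direct stake in Tessera rises to 50% + 34% = 84%, and Kiran's stake falls to 12%.
Maya holds 84% of Tessera, so Maya controls Tessera.
Tessera holds 100% of Pellion, so Maya controls Pellion.
Maya did not control Pellion before and does after, so the clause is triggered.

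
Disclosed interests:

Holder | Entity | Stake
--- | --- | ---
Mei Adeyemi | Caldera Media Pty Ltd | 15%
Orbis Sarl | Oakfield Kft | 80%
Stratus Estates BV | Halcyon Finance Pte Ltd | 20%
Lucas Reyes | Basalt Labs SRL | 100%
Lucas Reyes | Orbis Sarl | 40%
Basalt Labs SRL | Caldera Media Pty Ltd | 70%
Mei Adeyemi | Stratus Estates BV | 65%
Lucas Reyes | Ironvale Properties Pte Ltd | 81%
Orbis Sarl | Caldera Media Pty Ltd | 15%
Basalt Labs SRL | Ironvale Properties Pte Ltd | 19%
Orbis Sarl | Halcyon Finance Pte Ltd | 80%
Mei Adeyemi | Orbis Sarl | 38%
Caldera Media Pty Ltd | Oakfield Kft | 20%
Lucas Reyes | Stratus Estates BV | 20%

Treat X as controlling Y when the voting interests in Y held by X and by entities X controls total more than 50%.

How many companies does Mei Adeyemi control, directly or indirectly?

Mei holds 65% of Stratus, so Mei controls Stratus.
No other company's threshold is met.
Mei controls 1 company.

1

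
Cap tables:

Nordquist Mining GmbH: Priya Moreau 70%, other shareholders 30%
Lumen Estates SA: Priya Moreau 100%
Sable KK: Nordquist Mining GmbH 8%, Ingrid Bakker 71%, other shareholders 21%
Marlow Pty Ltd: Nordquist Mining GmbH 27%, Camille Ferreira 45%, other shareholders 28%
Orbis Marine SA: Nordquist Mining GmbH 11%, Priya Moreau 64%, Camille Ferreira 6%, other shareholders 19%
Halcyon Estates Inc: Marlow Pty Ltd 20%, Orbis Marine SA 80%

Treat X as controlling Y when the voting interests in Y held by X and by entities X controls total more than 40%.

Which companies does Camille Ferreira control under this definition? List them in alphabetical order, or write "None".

Marlow Pty Ltd

Camille holds 45% of Marlow, so Camille controls Marlow.
No other company's threshold is met.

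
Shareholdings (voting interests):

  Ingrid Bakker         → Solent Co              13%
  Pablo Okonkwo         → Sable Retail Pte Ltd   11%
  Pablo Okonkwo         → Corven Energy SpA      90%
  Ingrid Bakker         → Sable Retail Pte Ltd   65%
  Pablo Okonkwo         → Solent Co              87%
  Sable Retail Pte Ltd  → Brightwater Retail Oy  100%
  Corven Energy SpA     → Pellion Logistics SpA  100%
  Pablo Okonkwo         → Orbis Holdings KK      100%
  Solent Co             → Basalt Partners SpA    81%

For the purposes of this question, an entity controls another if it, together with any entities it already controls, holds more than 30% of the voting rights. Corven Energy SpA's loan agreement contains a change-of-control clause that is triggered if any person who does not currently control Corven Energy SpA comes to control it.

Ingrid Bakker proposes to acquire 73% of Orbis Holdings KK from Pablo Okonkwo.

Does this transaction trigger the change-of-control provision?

The purchase adds only to Ingrid's holdings (Pablo's stake shrinks), so Ingrid is the only person who could newly come to control Corven.
Ingrid holds 65% of Sable, so Ingrid controls Sable.
Sable holds 100% of Brightwater, so Ingrid controls Brightwater.
Neither Ingrid nor any entity Ingrid controls holds any voting interest in Corven.
So before the transaction, Ingrid does not control Corven.
After the purchase, Ingrid holds 73% of Orbis directly, and Pablo's stake falls to 27%.
Ingrid holds 73% of Orbis, so Ingrid controls Orbis.
After the transaction, neither Ingrid nor any entity Ingrid controls holds a voting interest in Corven, so Ingrid still does not control it.
No new person acquires control, so the clause is not triggered.

No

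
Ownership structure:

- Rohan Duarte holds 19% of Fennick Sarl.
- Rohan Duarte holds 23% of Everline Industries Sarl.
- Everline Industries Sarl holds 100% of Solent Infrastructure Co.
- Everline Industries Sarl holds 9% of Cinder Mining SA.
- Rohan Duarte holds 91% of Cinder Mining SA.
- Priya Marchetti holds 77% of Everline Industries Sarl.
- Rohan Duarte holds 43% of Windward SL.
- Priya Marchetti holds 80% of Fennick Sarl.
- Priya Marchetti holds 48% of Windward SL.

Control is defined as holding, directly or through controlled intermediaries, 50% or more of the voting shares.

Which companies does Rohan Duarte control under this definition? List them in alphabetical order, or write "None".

Rohan holds 91% of Cinder, so Rohan controls Cinder.
No other company's threshold is met.

Cinder Mining SA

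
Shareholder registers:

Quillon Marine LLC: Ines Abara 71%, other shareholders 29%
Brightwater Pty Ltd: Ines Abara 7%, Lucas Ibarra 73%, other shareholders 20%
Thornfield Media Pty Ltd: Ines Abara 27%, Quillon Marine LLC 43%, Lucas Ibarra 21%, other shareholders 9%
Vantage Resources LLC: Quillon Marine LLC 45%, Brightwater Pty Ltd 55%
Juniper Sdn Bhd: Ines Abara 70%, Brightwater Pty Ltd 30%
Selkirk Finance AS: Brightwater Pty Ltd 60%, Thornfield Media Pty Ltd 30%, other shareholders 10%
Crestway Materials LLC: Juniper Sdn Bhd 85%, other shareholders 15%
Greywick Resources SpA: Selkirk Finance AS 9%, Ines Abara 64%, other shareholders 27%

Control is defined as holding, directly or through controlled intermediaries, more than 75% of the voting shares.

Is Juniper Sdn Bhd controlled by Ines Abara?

Ines's largest direct stake is 71% in Quillon, which does not meet the threshold, so Ines controls no company.
In Juniper, Ines's side holds only 70%, not > 75%.
So Ines does not control Juniper.

No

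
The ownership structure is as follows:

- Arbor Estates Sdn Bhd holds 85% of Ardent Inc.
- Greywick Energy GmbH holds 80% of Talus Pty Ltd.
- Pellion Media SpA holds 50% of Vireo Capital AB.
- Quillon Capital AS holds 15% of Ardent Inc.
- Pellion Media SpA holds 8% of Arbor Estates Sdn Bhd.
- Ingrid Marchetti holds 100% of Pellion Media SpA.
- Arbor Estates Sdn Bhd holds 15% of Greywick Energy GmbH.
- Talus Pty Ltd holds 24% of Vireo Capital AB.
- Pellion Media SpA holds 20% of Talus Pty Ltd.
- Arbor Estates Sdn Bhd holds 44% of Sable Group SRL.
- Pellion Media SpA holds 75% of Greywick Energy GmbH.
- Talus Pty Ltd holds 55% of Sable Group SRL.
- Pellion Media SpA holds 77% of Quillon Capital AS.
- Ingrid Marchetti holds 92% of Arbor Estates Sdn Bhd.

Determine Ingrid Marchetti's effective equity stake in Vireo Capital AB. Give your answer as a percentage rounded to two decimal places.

Ingrid reaches Vireo along 5 paths.
Via Pellion → Arbor → Greywick → Talus: 100% × 8% × 15% × 80% × 24% = 0.2304%.
Via Arbor → Greywick → Talus: 92% × 15% × 80% × 24% = 2.6496%.
Via Pellion → Greywick → Talus: 100% × 75% × 80% × 24% = 14.4%.
Via Pellion → Talus: 100% × 20% × 24% = 4.8%.
Via Pellion: 100% × 50% = 50%.
Total: 0.2304% + 2.6496% + 14.4% + 4.8% + 50% = 72.08%.

72.08%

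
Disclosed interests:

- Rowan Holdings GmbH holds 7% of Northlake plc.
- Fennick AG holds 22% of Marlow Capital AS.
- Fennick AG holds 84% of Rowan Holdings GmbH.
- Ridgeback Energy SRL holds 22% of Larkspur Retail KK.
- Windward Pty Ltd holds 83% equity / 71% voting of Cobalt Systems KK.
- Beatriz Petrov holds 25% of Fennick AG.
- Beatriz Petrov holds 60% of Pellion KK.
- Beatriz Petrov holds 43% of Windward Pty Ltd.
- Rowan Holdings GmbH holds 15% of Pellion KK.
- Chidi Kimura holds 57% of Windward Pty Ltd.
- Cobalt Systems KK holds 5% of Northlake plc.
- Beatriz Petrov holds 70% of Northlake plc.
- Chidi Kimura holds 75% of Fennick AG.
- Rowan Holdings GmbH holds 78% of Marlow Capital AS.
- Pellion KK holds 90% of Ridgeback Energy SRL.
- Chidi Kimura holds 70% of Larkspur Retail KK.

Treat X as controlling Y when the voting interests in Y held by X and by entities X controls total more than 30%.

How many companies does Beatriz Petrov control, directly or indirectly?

5

Beatriz holds 43% of Windward, so Beatriz controls Windward.
Windward holds 71% of Cobalt, so Beatriz controls Cobalt.
Cobalt and Beatriz together hold 5% + 70% = 75% of Northlake, so Beatriz controls Northlake.
Beatriz holds 60% of Pellion, so Beatriz controls Pellion.
Pellion holds 90% of Ridgeback, so Beatriz controls Ridgeback.
No other company's threshold is met.
Beatriz controls 5 companies.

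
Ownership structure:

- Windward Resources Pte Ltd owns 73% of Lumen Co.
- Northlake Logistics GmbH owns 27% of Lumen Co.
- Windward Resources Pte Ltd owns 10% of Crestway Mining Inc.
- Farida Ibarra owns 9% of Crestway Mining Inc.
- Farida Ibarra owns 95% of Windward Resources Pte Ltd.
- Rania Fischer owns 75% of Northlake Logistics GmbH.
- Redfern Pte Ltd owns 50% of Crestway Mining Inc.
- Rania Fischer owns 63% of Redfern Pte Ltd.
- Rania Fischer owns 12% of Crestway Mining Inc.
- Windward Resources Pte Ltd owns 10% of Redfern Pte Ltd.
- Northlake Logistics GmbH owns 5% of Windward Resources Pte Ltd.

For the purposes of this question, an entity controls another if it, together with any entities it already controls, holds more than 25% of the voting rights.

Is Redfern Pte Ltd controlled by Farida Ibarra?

No

Farida holds 95% of Windward, so Farida controls Windward.
Windward holds 73% of Lumen, so Farida controls Lumen.
In Redfern, Farida's side holds only 10%, not > 25%.
So Farida does not control Redfern.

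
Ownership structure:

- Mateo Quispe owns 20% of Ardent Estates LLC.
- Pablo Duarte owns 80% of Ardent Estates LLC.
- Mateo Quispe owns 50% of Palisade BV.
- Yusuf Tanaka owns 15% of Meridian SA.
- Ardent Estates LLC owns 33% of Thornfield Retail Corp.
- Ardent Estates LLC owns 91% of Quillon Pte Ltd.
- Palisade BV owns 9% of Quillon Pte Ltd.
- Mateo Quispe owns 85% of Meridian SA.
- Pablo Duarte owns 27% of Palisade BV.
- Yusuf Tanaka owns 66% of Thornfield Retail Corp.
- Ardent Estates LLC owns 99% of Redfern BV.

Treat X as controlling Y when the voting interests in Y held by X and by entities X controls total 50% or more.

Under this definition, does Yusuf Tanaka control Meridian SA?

No

Yusuf holds 66% of Thornfield, so Yusuf controls Thornfield.
In Meridian, Yusuf's side holds only 15%, not ≥ 50%.
So Yusuf does not control Meridian.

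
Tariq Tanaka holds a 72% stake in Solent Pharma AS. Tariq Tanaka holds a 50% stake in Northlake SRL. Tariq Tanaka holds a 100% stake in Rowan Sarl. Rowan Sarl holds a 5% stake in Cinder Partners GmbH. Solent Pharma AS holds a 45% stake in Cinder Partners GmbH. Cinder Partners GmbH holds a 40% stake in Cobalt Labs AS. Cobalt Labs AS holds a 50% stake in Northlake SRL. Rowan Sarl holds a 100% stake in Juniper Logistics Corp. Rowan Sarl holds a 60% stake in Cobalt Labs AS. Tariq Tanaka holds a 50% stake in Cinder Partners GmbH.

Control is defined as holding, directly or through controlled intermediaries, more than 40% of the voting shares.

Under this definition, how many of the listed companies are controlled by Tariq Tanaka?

Tariq holds 72% of Solent, so Tariq controls Solent.
Tariq holds 100% of Rowan, so Tariq controls Rowan.
Tariq and Rowan and Solent together hold 50% + 5% + 45% = 100% of Cinder, so Tariq controls Cinder.
Rowan holds 100% of Juniper, so Tariq controls Juniper.
Rowan and Cinder together hold 60% + 40% = 100% of Cobalt, so Tariq controls Cobalt.
Cobalt and Tariq together hold 50% + 50% = 100% of Northlake, so Tariq controls Northlake.
Tariq controls 6 companies.

6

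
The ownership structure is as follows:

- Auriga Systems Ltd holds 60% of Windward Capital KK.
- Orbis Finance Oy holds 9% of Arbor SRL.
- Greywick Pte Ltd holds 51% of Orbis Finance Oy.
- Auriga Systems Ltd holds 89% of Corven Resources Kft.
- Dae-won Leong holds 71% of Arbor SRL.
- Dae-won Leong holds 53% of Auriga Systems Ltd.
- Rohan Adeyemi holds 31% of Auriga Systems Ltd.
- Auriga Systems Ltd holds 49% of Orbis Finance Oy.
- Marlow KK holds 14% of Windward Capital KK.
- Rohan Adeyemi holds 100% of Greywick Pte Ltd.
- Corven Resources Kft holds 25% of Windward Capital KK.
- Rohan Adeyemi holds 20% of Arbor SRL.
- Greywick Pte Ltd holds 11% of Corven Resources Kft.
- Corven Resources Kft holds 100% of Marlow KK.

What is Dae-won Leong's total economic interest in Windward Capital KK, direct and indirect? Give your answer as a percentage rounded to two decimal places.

Dae-won reaches Windward along 3 paths.
Via Auriga → Corven: 53% × 89% × 25% = 11.7925%.
Via Auriga: 53% × 60% = 31.8%.
Via Auriga → Corven → Marlow: 53% × 89% × 100% × 14% = 6.6038%.
Total: 11.7925% + 31.8% + 6.6038% = 50.1963%.
Rounded: 50.20%.

50.20%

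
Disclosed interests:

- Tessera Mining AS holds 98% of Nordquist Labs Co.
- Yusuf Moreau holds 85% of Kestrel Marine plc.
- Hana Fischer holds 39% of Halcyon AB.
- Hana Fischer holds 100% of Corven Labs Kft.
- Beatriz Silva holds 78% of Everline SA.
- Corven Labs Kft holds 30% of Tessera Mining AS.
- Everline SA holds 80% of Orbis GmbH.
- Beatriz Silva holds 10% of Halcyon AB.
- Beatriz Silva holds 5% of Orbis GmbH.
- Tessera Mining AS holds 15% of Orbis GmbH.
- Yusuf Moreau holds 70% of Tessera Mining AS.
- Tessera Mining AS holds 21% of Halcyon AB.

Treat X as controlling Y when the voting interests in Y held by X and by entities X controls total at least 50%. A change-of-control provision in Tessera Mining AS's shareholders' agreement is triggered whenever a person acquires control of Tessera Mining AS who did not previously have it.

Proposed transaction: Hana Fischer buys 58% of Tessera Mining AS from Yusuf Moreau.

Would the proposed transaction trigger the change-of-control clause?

The purchase adds only to Hana's holdings (Yusuf's stake shrinks), so Hana is the only person who could newly come to control Tessera.
Hana holds 100% of Corven, so Hana controls Corven.
In Tessera, Hana's side holds only 30%, not ≥ 50%.
So before the transaction, Hana does not control Tessera.
After the purchase, Hana holds 58% of Tessera directly, and Yusuf's stake falls to 12%.
Corven and Hana together hold 30% + 58% = 88% of Tessera, so Hana controls Tessera.
Hana did not control Tessera before and does after, so the clause is triggered.

Yes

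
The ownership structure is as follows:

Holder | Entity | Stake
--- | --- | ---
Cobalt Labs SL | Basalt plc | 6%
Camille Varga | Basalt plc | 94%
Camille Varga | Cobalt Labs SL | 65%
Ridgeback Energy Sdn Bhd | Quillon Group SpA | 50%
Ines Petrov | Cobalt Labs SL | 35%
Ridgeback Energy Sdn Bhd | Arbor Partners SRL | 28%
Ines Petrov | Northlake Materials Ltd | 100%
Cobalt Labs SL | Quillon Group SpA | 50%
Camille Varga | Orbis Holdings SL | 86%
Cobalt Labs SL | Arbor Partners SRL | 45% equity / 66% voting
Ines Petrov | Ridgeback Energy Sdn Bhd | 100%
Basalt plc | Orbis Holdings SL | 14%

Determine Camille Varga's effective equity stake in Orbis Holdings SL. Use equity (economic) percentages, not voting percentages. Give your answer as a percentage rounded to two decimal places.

99.71%

Camille reaches Orbis along 3 paths.
Direct stake: 86% = 86%.
Via Basalt: 94% × 14% = 13.16%.
Via Cobalt → Basalt: 65% × 6% × 14% = 0.546%.
Total: 86% + 13.16% + 0.546% = 99.706%.
Rounded: 99.71%.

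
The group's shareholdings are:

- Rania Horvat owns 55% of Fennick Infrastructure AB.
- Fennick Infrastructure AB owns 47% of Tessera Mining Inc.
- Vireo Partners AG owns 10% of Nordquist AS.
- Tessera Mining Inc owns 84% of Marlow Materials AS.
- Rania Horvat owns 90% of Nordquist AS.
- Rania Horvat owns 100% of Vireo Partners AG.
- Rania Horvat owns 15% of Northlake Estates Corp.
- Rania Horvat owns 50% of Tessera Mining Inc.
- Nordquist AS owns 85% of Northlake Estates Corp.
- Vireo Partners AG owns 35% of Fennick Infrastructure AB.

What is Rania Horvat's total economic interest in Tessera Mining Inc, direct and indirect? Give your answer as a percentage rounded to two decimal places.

92.30%

Rania reaches Tessera along 3 paths.
Via Vireo → Fennick: 100% × 35% × 47% = 16.45%.
Via Fennick: 55% × 47% = 25.85%.
Direct stake: 50% = 50%.
Total: 16.45% + 25.85% + 50% = 92.3%.
Rounded: 92.30%.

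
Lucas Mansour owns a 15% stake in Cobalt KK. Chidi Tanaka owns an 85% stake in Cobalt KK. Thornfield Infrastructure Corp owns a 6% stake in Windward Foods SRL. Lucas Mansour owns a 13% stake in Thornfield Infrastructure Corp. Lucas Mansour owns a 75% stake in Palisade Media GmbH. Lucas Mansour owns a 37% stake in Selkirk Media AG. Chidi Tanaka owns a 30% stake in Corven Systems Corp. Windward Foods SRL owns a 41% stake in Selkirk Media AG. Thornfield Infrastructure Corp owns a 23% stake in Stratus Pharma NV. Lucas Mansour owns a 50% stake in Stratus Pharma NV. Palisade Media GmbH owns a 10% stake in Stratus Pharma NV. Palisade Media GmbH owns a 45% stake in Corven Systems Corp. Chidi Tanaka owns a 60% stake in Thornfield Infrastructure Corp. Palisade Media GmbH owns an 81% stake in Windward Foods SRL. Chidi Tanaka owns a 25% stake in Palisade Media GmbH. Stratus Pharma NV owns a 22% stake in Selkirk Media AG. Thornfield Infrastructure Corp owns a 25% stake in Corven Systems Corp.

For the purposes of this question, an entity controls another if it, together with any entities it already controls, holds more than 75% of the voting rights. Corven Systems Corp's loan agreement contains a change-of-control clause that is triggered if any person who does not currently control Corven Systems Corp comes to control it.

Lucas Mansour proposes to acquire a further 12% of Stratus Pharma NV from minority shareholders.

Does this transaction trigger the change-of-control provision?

The purchase changes only Lucas's holdings, so Lucas is the only person who could newly come to control Corven.
Lucas's largest direct stake is 75% in Palisade, which does not meet the threshold, so Lucas controls no company.
Neither Lucas nor any entity Lucas controls holds any voting interest in Corven.
So before the transaction, Lucas does not control Corven.
After the purchase, Lucas's direct stake in Stratus rises to 50% + 12% = 62%.
Lucas's side now holds 62% of Stratus, not > 75%, so Lucas still does not control Stratus.
After the transaction, neither Lucas nor any entity Lucas controls holds a voting interest in Corven, so Lucas still does not control it.
No new person acquires control, so the clause is not triggered.

No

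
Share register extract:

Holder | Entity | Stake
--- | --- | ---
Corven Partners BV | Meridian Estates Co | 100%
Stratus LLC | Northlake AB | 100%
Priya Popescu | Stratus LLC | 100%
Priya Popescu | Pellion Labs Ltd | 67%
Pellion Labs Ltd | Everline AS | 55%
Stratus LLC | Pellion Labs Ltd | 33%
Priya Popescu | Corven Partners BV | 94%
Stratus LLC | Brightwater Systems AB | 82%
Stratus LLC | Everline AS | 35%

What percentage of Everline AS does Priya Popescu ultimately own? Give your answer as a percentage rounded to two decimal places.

90.00%

Priya reaches Everline along 3 paths.
Via Pellion: 67% × 55% = 36.85%.
Via Stratus → Pellion: 100% × 33% × 55% = 18.15%.
Via Stratus: 100% × 35% = 35%.
Total: 36.85% + 18.15% + 35% = 90%.
Rounded: 90.00%.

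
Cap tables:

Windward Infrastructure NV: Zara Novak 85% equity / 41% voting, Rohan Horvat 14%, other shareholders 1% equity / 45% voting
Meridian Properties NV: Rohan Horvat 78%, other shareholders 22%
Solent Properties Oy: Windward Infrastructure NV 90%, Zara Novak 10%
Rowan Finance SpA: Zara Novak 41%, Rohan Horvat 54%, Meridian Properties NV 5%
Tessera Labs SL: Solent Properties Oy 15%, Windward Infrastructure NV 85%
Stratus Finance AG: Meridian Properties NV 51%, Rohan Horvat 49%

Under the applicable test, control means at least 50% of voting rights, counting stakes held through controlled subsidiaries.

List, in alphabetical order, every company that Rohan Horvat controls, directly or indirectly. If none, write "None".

Rohan holds 78% of Meridian, so Rohan controls Meridian.
Rohan and Meridian together hold 54% + 5% = 59% of Rowan, so Rohan controls Rowan.
Meridian and Rohan together hold 51% + 49% = 100% of Stratus, so Rohan controls Stratus.
No other company's threshold is met.

Meridian Properties NV, Rowan Finance SpA, Stratus Finance AG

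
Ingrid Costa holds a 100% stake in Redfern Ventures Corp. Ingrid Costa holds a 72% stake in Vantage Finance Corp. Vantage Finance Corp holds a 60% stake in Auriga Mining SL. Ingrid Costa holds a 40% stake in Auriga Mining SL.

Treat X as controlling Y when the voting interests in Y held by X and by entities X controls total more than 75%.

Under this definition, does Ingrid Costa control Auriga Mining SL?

No

Ingrid holds 100% of Redfern, so Ingrid controls Redfern.
In Auriga, Ingrid's side holds only 40%, not > 75%.
So Ingrid does not control Auriga.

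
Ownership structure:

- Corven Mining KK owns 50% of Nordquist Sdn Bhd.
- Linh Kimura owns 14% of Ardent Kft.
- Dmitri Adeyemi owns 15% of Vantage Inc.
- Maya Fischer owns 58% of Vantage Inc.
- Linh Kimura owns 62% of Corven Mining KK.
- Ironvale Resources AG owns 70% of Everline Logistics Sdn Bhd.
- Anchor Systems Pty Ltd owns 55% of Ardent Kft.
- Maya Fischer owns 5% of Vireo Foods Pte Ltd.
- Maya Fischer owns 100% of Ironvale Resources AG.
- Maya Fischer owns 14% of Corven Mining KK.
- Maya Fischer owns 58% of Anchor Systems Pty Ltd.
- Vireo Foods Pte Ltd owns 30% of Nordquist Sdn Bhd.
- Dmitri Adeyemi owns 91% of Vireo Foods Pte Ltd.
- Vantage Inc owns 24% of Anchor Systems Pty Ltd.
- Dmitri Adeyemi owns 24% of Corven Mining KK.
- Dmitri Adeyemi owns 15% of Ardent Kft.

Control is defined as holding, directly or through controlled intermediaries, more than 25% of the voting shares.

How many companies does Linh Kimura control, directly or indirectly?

2

Linh holds 62% of Corven, so Linh controls Corven.
Corven holds 50% of Nordquist, so Linh controls Nordquist.
No other company's threshold is met.
Linh controls 2 companies.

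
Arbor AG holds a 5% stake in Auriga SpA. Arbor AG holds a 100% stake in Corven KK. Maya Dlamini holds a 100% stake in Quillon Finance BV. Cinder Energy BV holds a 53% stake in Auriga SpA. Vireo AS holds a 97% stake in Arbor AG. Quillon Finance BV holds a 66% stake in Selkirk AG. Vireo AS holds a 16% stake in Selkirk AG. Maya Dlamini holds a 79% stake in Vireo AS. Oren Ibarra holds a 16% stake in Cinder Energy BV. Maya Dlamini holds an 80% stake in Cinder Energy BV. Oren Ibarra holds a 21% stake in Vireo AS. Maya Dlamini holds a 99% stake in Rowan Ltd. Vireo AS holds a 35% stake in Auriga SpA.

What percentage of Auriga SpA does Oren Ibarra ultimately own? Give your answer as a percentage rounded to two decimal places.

Oren reaches Auriga along 3 paths.
Via Vireo: 21% × 35% = 7.35%.
Via Cinder: 16% × 53% = 8.48%.
Via Vireo → Arbor: 21% × 97% × 5% = 1.0185%.
Total: 7.35% + 8.48% + 1.0185% = 16.8485%.
Rounded: 16.85%.

16.85%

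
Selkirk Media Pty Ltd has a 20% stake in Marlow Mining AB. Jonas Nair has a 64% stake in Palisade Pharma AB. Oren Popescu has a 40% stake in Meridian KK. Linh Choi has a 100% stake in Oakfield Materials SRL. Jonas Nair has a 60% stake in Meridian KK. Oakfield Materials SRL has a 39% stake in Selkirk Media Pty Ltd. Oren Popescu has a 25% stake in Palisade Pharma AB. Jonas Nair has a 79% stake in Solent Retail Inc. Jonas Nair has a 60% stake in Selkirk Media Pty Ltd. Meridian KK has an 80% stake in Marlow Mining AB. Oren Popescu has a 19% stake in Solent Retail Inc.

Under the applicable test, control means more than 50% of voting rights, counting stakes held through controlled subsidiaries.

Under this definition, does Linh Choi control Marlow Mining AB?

Linh holds 100% of Oakfield, so Linh controls Oakfield.
Neither Linh nor any entity Linh controls holds any voting interest in Marlow.
So Linh does not control Marlow.

No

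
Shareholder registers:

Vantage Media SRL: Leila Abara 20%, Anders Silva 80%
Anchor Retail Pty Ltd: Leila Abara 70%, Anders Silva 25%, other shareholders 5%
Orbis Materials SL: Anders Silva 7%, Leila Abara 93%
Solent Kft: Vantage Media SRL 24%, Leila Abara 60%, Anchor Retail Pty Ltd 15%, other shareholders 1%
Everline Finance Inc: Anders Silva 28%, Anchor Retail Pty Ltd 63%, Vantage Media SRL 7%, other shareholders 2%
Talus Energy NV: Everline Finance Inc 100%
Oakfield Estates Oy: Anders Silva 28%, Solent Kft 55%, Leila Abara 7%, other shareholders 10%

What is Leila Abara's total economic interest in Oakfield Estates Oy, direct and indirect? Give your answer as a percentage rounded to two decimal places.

Leila reaches Oakfield along 4 paths.
Via Vantage → Solent: 20% × 24% × 55% = 2.64%.
Via Solent: 60% × 55% = 33%.
Via Anchor → Solent: 70% × 15% × 55% = 5.775%.
Direct stake: 7% = 7%.
Total: 2.64% + 33% + 5.775% + 7% = 48.415%.
Rounded: 48.42%.

48.42%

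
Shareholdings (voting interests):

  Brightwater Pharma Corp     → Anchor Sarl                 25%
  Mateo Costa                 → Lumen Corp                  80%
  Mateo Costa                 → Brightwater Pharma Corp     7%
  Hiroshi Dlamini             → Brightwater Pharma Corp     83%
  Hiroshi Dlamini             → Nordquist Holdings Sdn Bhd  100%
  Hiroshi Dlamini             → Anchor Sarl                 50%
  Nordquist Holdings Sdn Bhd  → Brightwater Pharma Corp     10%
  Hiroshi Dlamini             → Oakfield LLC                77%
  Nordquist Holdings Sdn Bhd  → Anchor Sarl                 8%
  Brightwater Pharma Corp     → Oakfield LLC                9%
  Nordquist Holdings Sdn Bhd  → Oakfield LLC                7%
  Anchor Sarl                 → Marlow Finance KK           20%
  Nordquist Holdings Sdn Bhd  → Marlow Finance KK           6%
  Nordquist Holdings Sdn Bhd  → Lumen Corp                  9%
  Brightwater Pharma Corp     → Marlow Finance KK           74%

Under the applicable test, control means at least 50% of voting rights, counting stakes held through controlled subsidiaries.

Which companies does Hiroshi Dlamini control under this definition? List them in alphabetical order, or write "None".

Anchor Sarl, Brightwater Pharma Corp, Marlow Finance KK, Nordquist Holdings Sdn Bhd, Oakfield LLC

Hiroshi holds 100% of Nordquist, so Hiroshi controls Nordquist.
Nordquist and Hiroshi together hold 10% + 83% = 93% of Brightwater, so Hiroshi controls Brightwater.
Hiroshi and Nordquist and Brightwater together hold 77% + 7% + 9% = 93% of Oakfield, so Hiroshi controls Oakfield.
Hiroshi and Brightwater and Nordquist together hold 50% + 25% + 8% = 83% of Anchor, so Hiroshi controls Anchor.
Brightwater and Nordquist and Anchor together hold 74% + 6% + 20% = 100% of Marlow, so Hiroshi controls Marlow.
No other company's threshold is met.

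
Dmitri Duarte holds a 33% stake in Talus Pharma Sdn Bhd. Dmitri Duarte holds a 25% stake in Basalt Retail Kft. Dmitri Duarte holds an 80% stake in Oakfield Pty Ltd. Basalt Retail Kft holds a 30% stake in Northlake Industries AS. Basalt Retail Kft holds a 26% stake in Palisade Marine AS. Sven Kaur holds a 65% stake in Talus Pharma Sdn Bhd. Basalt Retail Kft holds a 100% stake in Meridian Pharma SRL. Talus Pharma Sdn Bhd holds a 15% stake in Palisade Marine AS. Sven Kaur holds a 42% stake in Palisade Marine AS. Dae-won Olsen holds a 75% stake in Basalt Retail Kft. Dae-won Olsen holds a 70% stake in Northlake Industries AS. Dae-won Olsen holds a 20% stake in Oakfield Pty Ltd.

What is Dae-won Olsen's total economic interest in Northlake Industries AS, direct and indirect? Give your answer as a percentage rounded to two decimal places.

92.50%

Dae-won reaches Northlake along 2 paths.
Direct stake: 70% = 70%.
Via Basalt: 75% × 30% = 22.5%.
Total: 70% + 22.5% = 92.5%.
Rounded: 92.50%.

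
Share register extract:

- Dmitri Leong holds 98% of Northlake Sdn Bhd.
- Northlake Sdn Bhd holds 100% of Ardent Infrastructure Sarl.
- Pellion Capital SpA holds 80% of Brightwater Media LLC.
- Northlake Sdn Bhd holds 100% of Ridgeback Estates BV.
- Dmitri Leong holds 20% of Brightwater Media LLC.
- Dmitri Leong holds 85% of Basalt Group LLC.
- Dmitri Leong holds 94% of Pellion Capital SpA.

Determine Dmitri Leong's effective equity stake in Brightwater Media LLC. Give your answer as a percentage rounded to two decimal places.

Dmitri reaches Brightwater along 2 paths.
Direct stake: 20% = 20%.
Via Pellion: 94% × 80% = 75.2%.
Total: 20% + 75.2% = 95.2%.
Rounded: 95.20%.

95.20%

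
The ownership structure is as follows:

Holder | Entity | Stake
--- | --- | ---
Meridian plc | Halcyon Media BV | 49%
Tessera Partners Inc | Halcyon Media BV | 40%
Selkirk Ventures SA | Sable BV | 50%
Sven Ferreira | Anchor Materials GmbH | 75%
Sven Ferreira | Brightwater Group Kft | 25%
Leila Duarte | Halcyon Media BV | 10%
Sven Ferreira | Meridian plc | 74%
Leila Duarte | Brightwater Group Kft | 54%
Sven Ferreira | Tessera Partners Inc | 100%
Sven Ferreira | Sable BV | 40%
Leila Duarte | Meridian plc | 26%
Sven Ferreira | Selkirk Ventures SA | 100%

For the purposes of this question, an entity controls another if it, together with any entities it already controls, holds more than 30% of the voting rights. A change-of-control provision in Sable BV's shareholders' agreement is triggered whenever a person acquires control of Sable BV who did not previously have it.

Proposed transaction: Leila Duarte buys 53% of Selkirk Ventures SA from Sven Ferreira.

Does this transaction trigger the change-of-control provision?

Yes

The purchase adds only to Leila's holdings (Sven's stake shrinks), so Leila is the only person who could newly come to control Sable.
Leila holds 54% of Brightwater, so Leila controls Brightwater.
Neither Leila nor any entity Leila controls holds any voting interest in Sable.
So before the transaction, Leila does not control Sable.
After the purchase, Leila holds 53% of Selkirk directly, and Sven's stake falls to 47%.
Leila holds 53% of Selkirk, so Leila controls Selkirk.
Selkirk holds 50% of Sable, so Leila controls Sable.
Leila did not control Sable before and does after, so the clause is triggered.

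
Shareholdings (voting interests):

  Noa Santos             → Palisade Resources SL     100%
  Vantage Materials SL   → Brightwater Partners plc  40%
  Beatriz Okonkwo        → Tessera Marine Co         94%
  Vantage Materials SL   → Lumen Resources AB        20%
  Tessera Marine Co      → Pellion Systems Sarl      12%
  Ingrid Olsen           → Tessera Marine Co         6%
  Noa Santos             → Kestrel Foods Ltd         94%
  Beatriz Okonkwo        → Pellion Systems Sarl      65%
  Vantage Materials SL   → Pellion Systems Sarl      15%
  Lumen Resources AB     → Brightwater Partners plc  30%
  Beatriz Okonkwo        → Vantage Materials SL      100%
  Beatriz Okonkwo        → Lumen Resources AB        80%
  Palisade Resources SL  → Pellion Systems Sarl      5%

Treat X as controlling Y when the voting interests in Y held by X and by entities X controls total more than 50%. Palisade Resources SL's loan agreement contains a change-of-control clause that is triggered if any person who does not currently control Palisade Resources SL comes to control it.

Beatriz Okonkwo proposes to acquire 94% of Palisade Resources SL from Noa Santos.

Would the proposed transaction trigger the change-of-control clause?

Yes

The purchase adds only to Beatriz's holdings (Noa's stake shrinks), so Beatriz is the only person who could newly come to control Palisade.
Beatriz holds 100% of Vantage, so Beatriz controls Vantage.
Beatriz holds 94% of Tessera, so Beatriz controls Tessera.
Beatriz and Vantage together hold 80% + 20% = 100% of Lumen, so Beatriz controls Lumen.
Vantage and Lumen together hold 40% + 30% = 70% of Brightwater, so Beatriz controls Brightwater.
Vantage and Beatriz and Tessera together hold 15% + 65% + 12% = 92% of Pellion, so Beatriz controls Pellion.
Neither Beatriz nor any entity Beatriz controls holds any voting interest in Palisade.
So before the transaction, Beatriz does not control Palisade.
After the purchase, Beatriz holds 94% of Palisade directly, and Noa's stake falls to 6%.
Beatriz holds 94% of Palisade, so Beatriz controls Palisade.
Beatriz did not control Palisade before and does after, so the clause is triggered.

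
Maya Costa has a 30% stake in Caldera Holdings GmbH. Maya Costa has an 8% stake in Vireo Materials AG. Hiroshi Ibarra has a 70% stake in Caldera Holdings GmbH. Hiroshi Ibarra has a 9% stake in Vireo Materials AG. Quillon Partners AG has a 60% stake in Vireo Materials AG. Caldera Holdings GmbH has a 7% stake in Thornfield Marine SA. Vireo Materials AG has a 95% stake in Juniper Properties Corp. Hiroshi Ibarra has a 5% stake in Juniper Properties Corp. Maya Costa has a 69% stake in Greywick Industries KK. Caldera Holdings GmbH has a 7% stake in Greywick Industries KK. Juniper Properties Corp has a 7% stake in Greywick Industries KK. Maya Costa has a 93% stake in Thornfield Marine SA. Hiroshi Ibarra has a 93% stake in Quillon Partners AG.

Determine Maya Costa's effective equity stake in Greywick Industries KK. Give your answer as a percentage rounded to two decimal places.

Maya reaches Greywick along 3 paths.
Via Caldera: 30% × 7% = 2.1%.
Direct stake: 69% = 69%.
Via Vireo → Juniper: 8% × 95% × 7% = 0.532%.
Total: 2.1% + 69% + 0.532% = 71.632%.
Rounded: 71.63%.

71.63%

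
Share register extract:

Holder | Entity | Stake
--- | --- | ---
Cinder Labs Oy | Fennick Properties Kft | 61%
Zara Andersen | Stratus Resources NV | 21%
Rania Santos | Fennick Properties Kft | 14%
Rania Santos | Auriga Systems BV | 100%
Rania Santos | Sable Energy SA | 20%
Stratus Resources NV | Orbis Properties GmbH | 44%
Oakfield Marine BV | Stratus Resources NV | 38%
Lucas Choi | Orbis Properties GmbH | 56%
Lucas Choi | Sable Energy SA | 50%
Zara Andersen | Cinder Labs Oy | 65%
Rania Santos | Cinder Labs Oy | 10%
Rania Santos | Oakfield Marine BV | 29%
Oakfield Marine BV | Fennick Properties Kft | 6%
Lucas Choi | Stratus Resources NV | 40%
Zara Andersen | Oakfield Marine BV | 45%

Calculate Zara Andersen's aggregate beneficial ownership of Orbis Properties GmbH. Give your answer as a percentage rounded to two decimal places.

16.76%

Zara reaches Orbis along 2 paths.
Via Oakfield → Stratus: 45% × 38% × 44% = 7.524%.
Via Stratus: 21% × 44% = 9.24%.
Total: 7.524% + 9.24% = 16.764%.
Rounded: 16.76%.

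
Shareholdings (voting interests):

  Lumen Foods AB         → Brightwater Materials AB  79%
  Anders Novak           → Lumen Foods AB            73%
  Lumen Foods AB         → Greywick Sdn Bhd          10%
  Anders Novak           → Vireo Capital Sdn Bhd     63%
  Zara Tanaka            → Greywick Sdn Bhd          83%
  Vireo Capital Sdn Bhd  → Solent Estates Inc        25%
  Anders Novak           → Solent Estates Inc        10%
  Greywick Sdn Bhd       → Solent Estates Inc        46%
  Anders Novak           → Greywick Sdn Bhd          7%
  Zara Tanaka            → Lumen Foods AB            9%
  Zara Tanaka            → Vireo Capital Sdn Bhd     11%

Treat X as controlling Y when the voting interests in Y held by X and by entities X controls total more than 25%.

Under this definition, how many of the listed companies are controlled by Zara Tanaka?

2

Zara holds 83% of Greywick, so Zara controls Greywick.
Greywick holds 46% of Solent, so Zara controls Solent.
No other company's threshold is met.
Zara controls 2 companies.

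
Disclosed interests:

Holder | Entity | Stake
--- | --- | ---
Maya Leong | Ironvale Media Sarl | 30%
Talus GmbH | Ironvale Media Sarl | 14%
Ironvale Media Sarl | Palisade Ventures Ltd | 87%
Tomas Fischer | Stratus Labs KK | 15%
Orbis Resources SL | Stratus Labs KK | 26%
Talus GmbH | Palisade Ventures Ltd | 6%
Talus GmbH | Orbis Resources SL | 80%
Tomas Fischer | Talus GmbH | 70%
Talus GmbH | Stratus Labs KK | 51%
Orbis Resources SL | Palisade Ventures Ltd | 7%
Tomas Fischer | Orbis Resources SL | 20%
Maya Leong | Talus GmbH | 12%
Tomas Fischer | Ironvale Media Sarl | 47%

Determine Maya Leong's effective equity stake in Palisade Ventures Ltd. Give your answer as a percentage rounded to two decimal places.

Maya reaches Palisade along 4 paths.
Via Talus: 12% × 6% = 0.72%.
Via Talus → Ironvale: 12% × 14% × 87% = 1.4616%.
Via Ironvale: 30% × 87% = 26.1%.
Via Talus → Orbis: 12% × 80% × 7% = 0.672%.
Total: 0.72% + 1.4616% + 26.1% + 0.672% = 28.9536%.
Rounded: 28.95%.

28.95%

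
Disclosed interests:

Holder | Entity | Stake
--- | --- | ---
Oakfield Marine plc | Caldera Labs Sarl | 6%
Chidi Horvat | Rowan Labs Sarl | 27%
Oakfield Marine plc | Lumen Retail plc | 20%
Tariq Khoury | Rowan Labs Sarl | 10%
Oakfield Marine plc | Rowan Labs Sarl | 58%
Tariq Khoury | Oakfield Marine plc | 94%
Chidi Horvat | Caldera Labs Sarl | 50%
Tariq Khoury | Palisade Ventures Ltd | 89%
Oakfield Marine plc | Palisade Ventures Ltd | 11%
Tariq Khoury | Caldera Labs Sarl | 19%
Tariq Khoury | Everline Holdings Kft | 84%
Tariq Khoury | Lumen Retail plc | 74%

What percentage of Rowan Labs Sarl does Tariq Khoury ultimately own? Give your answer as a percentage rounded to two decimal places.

Tariq reaches Rowan along 2 paths.
Via Oakfield: 94% × 58% = 54.52%.
Direct stake: 10% = 10%.
Total: 54.52% + 10% = 64.52%.

64.52%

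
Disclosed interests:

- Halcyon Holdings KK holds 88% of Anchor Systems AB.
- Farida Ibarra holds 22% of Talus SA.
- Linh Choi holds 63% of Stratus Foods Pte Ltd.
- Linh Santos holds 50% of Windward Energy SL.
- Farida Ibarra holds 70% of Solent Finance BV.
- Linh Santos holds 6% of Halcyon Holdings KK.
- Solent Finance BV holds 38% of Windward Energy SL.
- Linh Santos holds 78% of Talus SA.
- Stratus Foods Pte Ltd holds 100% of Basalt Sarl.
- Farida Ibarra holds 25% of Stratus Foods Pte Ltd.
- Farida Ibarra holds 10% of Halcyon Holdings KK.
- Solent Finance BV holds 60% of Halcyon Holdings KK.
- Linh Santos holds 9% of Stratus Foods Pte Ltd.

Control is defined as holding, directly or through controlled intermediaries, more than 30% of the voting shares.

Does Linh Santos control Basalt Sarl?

Linh Santos holds 78% of Talus, so Linh Santos controls Talus.
Linh Santos holds 50% of Windward, so Linh Santos controls Windward.
Neither Linh Santos nor any entity Linh Santos controls holds any voting interest in Basalt.
So Linh Santos does not control Basalt.

No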